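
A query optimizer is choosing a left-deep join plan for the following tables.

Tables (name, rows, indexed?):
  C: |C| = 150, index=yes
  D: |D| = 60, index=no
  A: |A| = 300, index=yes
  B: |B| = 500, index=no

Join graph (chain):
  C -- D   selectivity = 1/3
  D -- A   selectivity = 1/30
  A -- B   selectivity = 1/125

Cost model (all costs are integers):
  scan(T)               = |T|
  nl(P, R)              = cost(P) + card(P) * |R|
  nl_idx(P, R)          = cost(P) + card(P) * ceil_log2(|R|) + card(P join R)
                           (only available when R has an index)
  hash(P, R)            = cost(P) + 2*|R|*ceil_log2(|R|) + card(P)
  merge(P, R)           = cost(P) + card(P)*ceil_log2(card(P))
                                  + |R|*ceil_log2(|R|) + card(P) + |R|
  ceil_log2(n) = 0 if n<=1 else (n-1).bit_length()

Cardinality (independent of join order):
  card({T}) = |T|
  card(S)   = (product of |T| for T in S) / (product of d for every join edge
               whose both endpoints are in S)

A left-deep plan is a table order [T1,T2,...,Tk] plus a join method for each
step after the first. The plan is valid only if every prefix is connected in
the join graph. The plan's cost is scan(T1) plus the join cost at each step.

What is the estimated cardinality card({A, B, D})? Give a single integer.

2400

Tables in S: A(300), B(500), D(60)
Edges inside S: D-A(d=30), A-B(d=125)
numerator = 300 * 500 * 60 = 9000000
denominator = 30 * 125 = 3750
card(S) = 9000000 / 3750 = 2400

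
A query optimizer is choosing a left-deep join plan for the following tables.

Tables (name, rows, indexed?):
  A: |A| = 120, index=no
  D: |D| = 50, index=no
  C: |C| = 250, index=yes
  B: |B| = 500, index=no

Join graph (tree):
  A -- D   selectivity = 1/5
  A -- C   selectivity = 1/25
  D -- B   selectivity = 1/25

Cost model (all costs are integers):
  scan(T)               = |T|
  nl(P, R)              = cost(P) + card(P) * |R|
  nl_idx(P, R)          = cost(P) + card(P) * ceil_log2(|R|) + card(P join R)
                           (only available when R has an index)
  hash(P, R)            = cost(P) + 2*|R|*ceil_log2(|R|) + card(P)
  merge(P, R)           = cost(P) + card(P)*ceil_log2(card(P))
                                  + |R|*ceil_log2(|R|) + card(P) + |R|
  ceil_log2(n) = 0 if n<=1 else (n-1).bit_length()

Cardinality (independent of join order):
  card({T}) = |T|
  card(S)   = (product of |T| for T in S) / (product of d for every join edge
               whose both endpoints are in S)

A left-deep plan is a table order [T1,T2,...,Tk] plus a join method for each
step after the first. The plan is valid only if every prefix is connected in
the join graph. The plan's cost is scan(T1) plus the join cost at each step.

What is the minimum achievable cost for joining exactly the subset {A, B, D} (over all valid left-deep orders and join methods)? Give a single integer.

Selinger DP over subsets of {A,B,D}:
  {A}: scan cost=120, card=120
  {D}: scan cost=50, card=50
  {B}: scan cost=500, card=500
  {AD}: card=1200; try (D,hash)→840, (A,merge)→1360, (D,merge)→1430, (A,hash)→1780, (A,nl)→6050, (D,nl)→6120; best=840 via (D,hash)
  {BD}: card=1000; try (D,hash)→1600, (B,merge)→5400, (D,merge)→5850, (B,hash)→9100, (B,nl)→25050, (D,nl)→25500; best=1600 via (D,hash)
  {ABD}: card=24000; try (A,hash)→4280, (B,hash)→11040, (A,merge)→13560, (B,merge)→20240, (A,nl)→121600, (B,nl)→600840; best=4280 via (A,hash)

4280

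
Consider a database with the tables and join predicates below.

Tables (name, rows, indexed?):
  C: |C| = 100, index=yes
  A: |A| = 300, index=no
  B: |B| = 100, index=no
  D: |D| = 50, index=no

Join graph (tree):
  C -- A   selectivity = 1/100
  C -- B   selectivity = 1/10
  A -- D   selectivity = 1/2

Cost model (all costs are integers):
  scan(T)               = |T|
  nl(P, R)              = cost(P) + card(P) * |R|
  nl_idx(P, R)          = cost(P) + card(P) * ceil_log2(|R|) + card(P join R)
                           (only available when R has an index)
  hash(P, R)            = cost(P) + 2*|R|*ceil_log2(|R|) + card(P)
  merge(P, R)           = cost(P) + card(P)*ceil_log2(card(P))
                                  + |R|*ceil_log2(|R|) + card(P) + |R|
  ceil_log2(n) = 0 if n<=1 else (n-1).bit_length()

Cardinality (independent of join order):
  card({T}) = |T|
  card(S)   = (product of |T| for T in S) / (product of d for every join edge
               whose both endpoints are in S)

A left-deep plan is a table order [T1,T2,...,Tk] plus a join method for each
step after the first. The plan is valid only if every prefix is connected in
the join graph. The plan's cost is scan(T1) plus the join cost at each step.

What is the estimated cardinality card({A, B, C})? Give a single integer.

3000

Tables in S: A(300), B(100), C(100)
Edges inside S: C-A(d=100), C-B(d=10)
numerator = 300 * 100 * 100 = 3000000
denominator = 100 * 10 = 1000
card(S) = 3000000 / 1000 = 3000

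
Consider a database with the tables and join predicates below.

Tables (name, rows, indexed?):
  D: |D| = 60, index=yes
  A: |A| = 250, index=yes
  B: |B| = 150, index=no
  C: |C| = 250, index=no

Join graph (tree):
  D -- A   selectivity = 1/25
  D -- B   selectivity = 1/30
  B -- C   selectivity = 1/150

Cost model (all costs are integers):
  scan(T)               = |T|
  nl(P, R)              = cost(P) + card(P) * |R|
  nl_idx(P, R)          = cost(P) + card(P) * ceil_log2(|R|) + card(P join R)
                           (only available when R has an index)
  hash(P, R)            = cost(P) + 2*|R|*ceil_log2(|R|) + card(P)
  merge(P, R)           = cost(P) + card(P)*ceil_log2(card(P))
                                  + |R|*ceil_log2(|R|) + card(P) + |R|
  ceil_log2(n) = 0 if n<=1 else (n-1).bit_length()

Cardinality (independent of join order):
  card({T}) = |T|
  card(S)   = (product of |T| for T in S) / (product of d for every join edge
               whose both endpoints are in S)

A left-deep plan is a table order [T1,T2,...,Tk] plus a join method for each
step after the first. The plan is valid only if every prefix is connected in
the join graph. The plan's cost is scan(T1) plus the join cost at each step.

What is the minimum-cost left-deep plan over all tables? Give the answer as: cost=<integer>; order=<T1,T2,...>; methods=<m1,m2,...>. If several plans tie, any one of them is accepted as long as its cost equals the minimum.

cost=8370; order=C,B,D,A; methods=hash,hash,hash

Selinger DP (subsets sized 1..n):
  {D}: scan cost=60, card=60
  {A}: scan cost=250, card=250
  {B}: scan cost=150, card=150
  {C}: scan cost=250, card=250
  {AD}: card=600; try (A,nl_idx)→1140, (D,hash)→1220, (D,nl_idx)→2350, (A,merge)→2730, (D,merge)→2920, (A,hash)→4120 …(+2); best=1140 via (A,nl_idx)
  {BD}: card=300; try (D,hash)→1020, (D,nl_idx)→1350, (B,merge)→1830, (D,merge)→1920, (B,hash)→2520, (B,nl)→9060 …(+1); best=1020 via (D,hash)
  {BC}: card=250; try (B,hash)→2900, (C,merge)→3750, (B,merge)→3850, (C,hash)→4300, (C,nl)→37650, (B,nl)→37750; best=2900 via (B,hash)
  {ABD}: card=3000; try (B,hash)→4140, (A,hash)→5320, (A,merge)→6270, (A,nl_idx)→6420, (B,merge)→9090, (A,nl)→76020 …(+1); best=4140 via (B,hash)
  {BCD}: card=500; try (D,hash)→3870, (D,nl_idx)→4900, (C,hash)→5320, (D,merge)→5570, (C,merge)→6270, (D,nl)→17900 …(+1); best=3870 via (D,hash)
  {ABCD}: card=5000; try (A,hash)→8370, (A,merge)→11120, (C,hash)→11140, (A,nl_idx)→12870, (C,merge)→45390, (A,nl)→128870 …(+1); best=8370 via (A,hash)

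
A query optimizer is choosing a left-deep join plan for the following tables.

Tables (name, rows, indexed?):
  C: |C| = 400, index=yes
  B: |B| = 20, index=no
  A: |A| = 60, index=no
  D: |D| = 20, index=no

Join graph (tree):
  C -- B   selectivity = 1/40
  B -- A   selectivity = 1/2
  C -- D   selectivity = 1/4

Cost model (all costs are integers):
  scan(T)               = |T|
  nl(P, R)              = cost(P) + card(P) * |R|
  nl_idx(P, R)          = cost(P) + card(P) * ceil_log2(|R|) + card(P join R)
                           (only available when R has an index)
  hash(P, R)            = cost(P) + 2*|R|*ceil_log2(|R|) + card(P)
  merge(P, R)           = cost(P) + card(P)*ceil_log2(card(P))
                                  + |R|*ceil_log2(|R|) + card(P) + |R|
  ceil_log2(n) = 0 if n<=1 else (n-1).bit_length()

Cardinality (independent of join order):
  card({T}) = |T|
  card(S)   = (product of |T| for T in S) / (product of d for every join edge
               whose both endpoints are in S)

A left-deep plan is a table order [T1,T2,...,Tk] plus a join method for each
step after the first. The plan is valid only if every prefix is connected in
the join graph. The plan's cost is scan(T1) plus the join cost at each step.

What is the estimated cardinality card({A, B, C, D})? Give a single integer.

30000

Tables in S: A(60), B(20), C(400), D(20)
Edges inside S: C-B(d=40), B-A(d=2), C-D(d=4)
numerator = 60 * 20 * 400 * 20 = 9600000
denominator = 40 * 2 * 4 = 320
card(S) = 9600000 / 320 = 30000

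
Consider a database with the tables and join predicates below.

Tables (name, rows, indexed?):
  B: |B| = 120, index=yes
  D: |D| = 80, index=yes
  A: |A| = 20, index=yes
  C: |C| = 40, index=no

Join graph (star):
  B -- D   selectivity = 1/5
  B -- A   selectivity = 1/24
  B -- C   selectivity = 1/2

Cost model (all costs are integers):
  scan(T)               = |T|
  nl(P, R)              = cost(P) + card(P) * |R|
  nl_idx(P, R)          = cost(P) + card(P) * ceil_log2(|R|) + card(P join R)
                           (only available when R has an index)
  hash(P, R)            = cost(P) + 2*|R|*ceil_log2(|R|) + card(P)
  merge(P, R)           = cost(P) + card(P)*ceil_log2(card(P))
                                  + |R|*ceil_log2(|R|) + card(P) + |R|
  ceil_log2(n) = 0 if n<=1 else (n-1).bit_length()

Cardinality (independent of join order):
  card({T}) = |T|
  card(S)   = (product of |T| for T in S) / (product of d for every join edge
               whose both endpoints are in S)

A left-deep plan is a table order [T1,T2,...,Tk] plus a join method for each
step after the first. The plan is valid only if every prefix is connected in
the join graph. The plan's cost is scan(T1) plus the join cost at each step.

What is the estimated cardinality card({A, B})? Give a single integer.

Tables in S: A(20), B(120)
Edges inside S: B-A(d=24)
numerator = 20 * 120 = 2400
denominator = 24 = 24
card(S) = 2400 / 24 = 100

100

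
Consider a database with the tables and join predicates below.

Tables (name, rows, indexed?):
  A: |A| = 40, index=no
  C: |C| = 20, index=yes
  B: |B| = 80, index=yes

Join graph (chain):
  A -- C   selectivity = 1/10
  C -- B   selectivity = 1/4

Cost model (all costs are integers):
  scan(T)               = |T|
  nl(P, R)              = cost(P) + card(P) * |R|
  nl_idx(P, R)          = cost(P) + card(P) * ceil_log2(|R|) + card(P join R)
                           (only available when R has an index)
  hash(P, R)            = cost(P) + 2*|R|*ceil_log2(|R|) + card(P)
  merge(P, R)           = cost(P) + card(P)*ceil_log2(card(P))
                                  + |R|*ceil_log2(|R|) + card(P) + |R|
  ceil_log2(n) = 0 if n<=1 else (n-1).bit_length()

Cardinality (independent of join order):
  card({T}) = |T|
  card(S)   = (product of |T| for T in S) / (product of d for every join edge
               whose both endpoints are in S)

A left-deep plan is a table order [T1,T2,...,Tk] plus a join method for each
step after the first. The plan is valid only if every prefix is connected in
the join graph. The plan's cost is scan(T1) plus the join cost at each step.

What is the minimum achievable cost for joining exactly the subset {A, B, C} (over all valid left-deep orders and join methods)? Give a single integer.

1240

Selinger DP over subsets of {A,B,C}:
  {A}: scan cost=40, card=40
  {C}: scan cost=20, card=20
  {B}: scan cost=80, card=80
  {AC}: card=80; try (C,hash)→280, (C,nl_idx)→320, (A,merge)→420, (C,merge)→440, (A,hash)→520, (A,nl)→820 …(+1); best=280 via (C,hash)
  {BC}: card=400; try (C,hash)→360, (B,nl_idx)→560, (B,merge)→780, (C,merge)→840, (C,nl_idx)→880, (B,hash)→1160 …(+2); best=360 via (C,hash)
  {ABC}: card=1600; try (A,hash)→1240, (B,hash)→1480, (B,merge)→1560, (B,nl_idx)→2440, (A,merge)→4640, (B,nl)→6680 …(+1); best=1240 via (A,hash)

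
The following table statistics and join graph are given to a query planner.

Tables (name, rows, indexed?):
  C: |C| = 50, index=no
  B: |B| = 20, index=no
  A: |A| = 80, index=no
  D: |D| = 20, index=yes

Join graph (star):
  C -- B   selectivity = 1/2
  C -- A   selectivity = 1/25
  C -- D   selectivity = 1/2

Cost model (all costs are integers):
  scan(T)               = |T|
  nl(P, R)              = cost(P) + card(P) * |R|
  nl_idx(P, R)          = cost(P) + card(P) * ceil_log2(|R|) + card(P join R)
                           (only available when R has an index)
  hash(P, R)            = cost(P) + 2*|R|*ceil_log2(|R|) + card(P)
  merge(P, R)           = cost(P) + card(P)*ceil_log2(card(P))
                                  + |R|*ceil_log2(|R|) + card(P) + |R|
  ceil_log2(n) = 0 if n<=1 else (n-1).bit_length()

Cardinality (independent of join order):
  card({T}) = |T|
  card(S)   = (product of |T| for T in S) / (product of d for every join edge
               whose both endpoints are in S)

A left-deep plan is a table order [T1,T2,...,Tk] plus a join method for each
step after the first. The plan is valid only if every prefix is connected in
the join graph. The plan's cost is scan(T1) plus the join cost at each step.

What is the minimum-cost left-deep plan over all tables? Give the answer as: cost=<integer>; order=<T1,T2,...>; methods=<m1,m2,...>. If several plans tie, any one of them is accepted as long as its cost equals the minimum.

cost=2920; order=A,C,B,D; methods=hash,hash,hash

Selinger DP (subsets sized 1..n):
  {C}: scan cost=50, card=50
  {B}: scan cost=20, card=20
  {A}: scan cost=80, card=80
  {D}: scan cost=20, card=20
  {BC}: card=500; try (B,hash)→300, (C,merge)→490, (B,merge)→520, (C,hash)→640, (C,nl)→1020, (B,nl)→1050; best=300 via (B,hash)
  {AC}: card=160; try (C,hash)→760, (A,merge)→1040, (C,merge)→1070, (A,hash)→1220, (A,nl)→4050, (C,nl)→4080; best=760 via (C,hash)
  {CD}: card=500; try (D,hash)→300, (C,merge)→490, (D,merge)→520, (C,hash)→640, (D,nl_idx)→800, (C,nl)→1020 …(+1); best=300 via (D,hash)
  {ABC}: card=1600; try (B,hash)→1120, (A,hash)→1920, (B,merge)→2320, (B,nl)→3960, (A,merge)→5940, (A,nl)→40300; best=1120 via (B,hash)
  {BCD}: card=5000; try (D,hash)→1000, (B,hash)→1000, (D,merge)→5420, (B,merge)→5420, (D,nl_idx)→7800, (D,nl)→10300 …(+1); best=1000 via (D,hash)
  {ACD}: card=1600; try (D,hash)→1120, (A,hash)→1920, (D,merge)→2320, (D,nl_idx)→3160, (D,nl)→3960, (A,merge)→5940 …(+1); best=1120 via (D,hash)
  {ABCD}: card=16000; try (D,hash)→2920, (B,hash)→2920, (A,hash)→7120, (D,merge)→20440, (B,merge)→20440, (D,nl_idx)→25120 …(+4); best=2920 via (D,hash)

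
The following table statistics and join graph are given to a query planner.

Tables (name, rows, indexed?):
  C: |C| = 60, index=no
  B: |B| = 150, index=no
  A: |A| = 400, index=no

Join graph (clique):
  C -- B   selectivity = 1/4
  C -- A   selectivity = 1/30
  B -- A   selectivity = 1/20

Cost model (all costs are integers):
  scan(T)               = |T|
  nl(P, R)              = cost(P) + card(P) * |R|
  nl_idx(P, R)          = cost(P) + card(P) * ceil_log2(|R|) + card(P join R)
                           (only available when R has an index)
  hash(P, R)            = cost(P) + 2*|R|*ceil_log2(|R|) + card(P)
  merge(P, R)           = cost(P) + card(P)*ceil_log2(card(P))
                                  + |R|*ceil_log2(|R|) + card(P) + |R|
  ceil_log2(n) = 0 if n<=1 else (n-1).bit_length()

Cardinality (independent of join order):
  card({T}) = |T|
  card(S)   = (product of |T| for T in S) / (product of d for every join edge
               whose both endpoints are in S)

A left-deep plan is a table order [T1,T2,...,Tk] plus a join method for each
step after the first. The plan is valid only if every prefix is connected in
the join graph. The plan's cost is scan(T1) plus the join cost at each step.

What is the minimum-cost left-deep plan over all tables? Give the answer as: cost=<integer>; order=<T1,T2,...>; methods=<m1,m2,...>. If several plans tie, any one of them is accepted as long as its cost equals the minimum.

cost=4720; order=A,C,B; methods=hash,hash

Selinger DP (subsets sized 1..n):
  {C}: scan cost=60, card=60
  {B}: scan cost=150, card=150
  {A}: scan cost=400, card=400
  {BC}: card=2250; try (C,hash)→1020, (B,merge)→1830, (C,merge)→1920, (B,hash)→2520, (B,nl)→9060, (C,nl)→9150; best=1020 via (C,hash)
  {AC}: card=800; try (C,hash)→1520, (A,merge)→4480, (C,merge)→4820, (A,hash)→7320, (A,nl)→24060, (C,nl)→24400; best=1520 via (C,hash)
  {AB}: card=3000; try (B,hash)→3200, (A,merge)→5500, (B,merge)→5750, (A,hash)→7500, (A,nl)→60150, (B,nl)→60400; best=3200 via (B,hash)
  {ABC}: card=1500; try (B,hash)→4720, (C,hash)→6920, (A,hash)→10470, (B,merge)→11670, (A,merge)→34270, (C,merge)→42620 …(+3); best=4720 via (B,hash)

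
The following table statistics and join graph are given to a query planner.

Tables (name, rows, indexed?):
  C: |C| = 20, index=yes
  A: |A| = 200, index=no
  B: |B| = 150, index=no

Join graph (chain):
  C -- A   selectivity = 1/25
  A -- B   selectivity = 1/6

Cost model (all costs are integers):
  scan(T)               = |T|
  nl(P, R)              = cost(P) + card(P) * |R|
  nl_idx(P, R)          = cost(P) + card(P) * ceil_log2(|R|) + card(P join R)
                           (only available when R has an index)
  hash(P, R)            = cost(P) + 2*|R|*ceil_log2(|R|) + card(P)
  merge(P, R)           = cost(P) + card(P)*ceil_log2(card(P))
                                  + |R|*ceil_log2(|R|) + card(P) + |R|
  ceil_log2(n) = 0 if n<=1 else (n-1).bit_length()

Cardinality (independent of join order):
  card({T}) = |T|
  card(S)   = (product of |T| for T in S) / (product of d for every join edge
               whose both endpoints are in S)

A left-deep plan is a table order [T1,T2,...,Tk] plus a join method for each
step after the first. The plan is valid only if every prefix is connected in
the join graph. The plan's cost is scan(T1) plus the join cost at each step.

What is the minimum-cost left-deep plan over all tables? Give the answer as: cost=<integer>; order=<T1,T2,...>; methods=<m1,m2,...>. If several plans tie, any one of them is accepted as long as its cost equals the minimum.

Selinger DP (subsets sized 1..n):
  {C}: scan cost=20, card=20
  {A}: scan cost=200, card=200
  {B}: scan cost=150, card=150
  {AC}: card=160; try (C,hash)→600, (C,nl_idx)→1360, (A,merge)→1940, (C,merge)→2120, (A,hash)→3240, (A,nl)→4020 …(+1); best=600 via (C,hash)
  {AB}: card=5000; try (B,hash)→2800, (A,merge)→3300, (B,merge)→3350, (A,hash)→3500, (A,nl)→30150, (B,nl)→30200; best=2800 via (B,hash)
  {ABC}: card=4000; try (B,hash)→3160, (B,merge)→3390, (C,hash)→8000, (B,nl)→24600, (C,nl_idx)→31800, (C,merge)→72920 …(+1); best=3160 via (B,hash)

cost=3160; order=A,C,B; methods=hash,hash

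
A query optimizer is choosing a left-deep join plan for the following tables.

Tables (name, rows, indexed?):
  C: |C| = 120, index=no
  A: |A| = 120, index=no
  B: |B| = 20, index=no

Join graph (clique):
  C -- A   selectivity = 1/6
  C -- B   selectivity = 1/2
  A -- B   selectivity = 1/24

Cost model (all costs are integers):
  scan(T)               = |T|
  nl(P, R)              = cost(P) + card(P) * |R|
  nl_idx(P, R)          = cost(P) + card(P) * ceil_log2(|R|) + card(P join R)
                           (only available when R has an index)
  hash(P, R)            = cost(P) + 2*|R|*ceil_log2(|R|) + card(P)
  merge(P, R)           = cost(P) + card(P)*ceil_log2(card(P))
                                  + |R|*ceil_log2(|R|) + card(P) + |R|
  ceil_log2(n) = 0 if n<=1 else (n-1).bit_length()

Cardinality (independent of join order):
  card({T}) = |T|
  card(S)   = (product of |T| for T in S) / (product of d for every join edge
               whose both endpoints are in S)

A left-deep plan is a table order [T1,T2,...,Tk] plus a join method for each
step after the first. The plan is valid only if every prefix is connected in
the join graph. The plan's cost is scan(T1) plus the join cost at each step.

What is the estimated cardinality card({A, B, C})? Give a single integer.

1000

Tables in S: A(120), B(20), C(120)
Edges inside S: C-A(d=6), C-B(d=2), A-B(d=24)
numerator = 120 * 20 * 120 = 288000
denominator = 6 * 2 * 24 = 288
card(S) = 288000 / 288 = 1000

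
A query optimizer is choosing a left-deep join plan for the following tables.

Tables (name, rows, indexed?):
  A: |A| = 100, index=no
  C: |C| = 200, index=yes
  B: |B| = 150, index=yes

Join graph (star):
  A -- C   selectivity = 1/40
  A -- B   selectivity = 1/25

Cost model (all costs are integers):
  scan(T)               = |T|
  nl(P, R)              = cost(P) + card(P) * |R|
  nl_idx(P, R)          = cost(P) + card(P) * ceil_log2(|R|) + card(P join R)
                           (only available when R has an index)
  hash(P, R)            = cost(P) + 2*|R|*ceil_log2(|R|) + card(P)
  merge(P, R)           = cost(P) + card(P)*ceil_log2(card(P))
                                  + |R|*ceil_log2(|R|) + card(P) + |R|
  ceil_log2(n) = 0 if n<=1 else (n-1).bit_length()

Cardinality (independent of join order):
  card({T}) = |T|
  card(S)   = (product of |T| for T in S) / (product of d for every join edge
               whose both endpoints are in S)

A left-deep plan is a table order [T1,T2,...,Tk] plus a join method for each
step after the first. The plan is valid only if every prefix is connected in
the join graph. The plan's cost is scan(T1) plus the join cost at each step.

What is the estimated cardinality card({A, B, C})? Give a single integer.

3000

Tables in S: A(100), B(150), C(200)
Edges inside S: A-C(d=40), A-B(d=25)
numerator = 100 * 150 * 200 = 3000000
denominator = 40 * 25 = 1000
card(S) = 3000000 / 1000 = 3000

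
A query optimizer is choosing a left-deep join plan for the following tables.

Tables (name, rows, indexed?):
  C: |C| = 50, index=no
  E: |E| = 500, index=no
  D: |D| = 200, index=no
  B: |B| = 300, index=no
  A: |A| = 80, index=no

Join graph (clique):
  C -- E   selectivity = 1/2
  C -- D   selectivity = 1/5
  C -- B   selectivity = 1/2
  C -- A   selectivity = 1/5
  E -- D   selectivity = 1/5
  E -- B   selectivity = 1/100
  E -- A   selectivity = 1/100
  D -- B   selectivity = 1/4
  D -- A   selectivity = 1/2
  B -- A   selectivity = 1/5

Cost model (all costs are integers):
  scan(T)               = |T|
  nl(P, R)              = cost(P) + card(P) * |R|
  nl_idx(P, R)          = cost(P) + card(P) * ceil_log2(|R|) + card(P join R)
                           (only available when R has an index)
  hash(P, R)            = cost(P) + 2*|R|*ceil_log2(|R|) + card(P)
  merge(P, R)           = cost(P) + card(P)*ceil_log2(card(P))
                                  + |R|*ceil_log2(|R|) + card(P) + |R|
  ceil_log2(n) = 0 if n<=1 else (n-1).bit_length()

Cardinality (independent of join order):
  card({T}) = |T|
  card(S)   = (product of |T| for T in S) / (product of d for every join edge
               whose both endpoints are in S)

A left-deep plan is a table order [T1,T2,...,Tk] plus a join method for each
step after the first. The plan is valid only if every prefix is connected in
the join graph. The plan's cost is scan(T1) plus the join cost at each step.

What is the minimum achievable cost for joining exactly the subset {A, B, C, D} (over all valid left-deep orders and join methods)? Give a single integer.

25520

Selinger DP over subsets of {A,B,C,D}:
  {C}: scan cost=50, card=50
  {D}: scan cost=200, card=200
  {B}: scan cost=300, card=300
  {A}: scan cost=80, card=80
  {CD}: card=2000; try (C,hash)→1000, (D,merge)→2200, (C,merge)→2350, (D,hash)→3300, (D,nl)→10050, (C,nl)→10200; best=1000 via (C,hash)
  {BC}: card=7500; try (C,hash)→1200, (B,merge)→3400, (C,merge)→3650, (B,hash)→5500, (B,nl)→15050, (C,nl)→15300; best=1200 via (C,hash)
  {AC}: card=800; try (C,hash)→760, (A,merge)→1040, (C,merge)→1070, (A,hash)→1220, (A,nl)→4050, (C,nl)→4080; best=760 via (C,hash)
  {BD}: card=15000; try (D,hash)→3800, (B,merge)→5000, (D,merge)→5100, (B,hash)→5800, (B,nl)→60200, (D,nl)→60300; best=3800 via (D,hash)
  {AD}: card=8000; try (A,hash)→1520, (D,merge)→2520, (A,merge)→2640, (D,hash)→3360, (D,nl)→16080, (A,nl)→16200; best=1520 via (A,hash)
  {AB}: card=4800; try (A,hash)→1720, (B,merge)→3720, (A,merge)→3940, (B,hash)→5560, (B,nl)→24080, (A,nl)→24300; best=1720 via (A,hash)
  {BCD}: card=75000; try (B,hash)→8400, (D,hash)→11900, (C,hash)→19400, (B,merge)→28000, (D,merge)→108000, (C,merge)→229150 …(+3); best=8400 via (B,hash)
  {ACD}: card=16000; try (A,hash)→4120, (D,hash)→4760, (C,hash)→10120, (D,merge)→11360, (A,merge)→25640, (C,merge)→113870 …(+3); best=4120 via (A,hash)
  {ABC}: card=24000; try (B,hash)→6960, (C,hash)→7120, (A,hash)→9820, (B,merge)→12560, (C,merge)→69270, (A,merge)→106840 …(+3); best=6960 via (B,hash)
  {ABD}: card=120000; try (D,hash)→9720, (B,hash)→14920, (A,hash)→19920, (D,merge)→70720, (B,merge)→116520, (A,merge)→229440 …(+3); best=9720 via (D,hash)
  {ABCD}: card=120000; try (B,hash)→25520, (D,hash)→34160, (A,hash)→84520, (C,hash)→130320, (B,merge)→247120, (D,merge)→392760 …(+6); best=25520 via (B,hash)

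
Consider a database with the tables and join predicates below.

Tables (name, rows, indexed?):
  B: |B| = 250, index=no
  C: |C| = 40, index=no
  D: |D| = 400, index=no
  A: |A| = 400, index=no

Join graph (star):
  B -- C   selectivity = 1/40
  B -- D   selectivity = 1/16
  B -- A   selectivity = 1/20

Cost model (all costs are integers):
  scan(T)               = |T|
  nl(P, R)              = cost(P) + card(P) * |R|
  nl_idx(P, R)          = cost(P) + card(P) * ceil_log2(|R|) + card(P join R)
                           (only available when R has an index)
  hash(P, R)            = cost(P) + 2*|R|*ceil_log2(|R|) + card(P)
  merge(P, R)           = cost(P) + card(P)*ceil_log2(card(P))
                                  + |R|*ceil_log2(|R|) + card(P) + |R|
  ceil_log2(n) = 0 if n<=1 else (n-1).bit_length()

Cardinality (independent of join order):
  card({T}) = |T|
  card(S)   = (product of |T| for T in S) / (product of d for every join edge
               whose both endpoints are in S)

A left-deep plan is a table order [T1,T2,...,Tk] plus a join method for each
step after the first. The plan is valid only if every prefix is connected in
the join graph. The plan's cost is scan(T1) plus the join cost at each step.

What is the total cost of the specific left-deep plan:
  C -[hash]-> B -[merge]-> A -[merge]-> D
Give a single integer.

step 1: scan C: cost=40, card=40
step 2: join B via hash
    card(P join B) = 40*250/(40) = 250
    cost = 40 + 2*250*8 + 40 = 4080
step 3: join A via merge
    card(P join A) = 250*400/(20) = 5000
    cost = 4080 + 250*8 + 400*9 + 250 + 400 = 10330
step 4: join D via merge
    card(P join D) = 5000*400/(16) = 125000
    cost = 10330 + 5000*13 + 400*9 + 5000 + 400 = 84330

84330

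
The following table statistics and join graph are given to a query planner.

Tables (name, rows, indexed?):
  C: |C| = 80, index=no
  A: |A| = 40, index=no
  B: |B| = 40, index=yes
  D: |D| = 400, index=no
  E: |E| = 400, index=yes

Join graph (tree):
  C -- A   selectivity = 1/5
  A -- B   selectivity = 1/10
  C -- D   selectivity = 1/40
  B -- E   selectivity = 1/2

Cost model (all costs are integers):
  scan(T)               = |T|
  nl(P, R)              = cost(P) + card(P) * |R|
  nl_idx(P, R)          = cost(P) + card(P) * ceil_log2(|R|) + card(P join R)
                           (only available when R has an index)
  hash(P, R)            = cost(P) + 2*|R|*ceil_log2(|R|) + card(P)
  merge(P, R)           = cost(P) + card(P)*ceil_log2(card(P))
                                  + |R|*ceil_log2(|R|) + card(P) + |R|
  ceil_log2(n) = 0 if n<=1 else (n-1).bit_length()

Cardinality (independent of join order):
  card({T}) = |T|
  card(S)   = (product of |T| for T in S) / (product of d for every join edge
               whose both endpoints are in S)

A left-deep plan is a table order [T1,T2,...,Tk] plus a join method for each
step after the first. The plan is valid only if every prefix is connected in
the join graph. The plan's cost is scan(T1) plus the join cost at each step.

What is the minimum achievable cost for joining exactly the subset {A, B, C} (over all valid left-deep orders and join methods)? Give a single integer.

Selinger DP over subsets of {A,B,C}:
  {C}: scan cost=80, card=80
  {A}: scan cost=40, card=40
  {B}: scan cost=40, card=40
  {AC}: card=640; try (A,hash)→640, (C,merge)→960, (A,merge)→1000, (C,hash)→1200, (C,nl)→3240, (A,nl)→3280; best=640 via (A,hash)
  {AB}: card=160; try (B,nl_idx)→440, (B,hash)→560, (A,hash)→560, (B,merge)→600, (A,merge)→600, (B,nl)→1640 …(+1); best=440 via (B,nl_idx)
  {ABC}: card=2560; try (C,hash)→1720, (B,hash)→1760, (C,merge)→2520, (B,nl_idx)→7040, (B,merge)→7960, (C,nl)→13240 …(+1); best=1720 via (C,hash)

1720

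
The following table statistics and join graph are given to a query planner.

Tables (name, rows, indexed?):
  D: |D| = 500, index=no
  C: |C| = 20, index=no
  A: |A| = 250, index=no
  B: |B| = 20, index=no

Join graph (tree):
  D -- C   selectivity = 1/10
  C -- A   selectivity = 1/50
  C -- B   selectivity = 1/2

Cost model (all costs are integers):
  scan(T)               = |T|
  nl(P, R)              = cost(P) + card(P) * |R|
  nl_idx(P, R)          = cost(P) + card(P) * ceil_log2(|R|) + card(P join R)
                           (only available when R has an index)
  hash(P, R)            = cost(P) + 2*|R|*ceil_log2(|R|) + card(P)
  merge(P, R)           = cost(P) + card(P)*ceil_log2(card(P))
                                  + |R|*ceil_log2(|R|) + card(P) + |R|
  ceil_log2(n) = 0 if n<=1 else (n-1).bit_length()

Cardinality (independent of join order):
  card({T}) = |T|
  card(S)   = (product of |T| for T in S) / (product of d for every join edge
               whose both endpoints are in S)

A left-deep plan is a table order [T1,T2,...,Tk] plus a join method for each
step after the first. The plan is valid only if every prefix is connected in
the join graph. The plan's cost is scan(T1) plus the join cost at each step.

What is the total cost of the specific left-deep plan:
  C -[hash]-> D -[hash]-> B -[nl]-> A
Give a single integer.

step 1: scan C: cost=20, card=20
step 2: join D via hash
    card(P join D) = 20*500/(10) = 1000
    cost = 20 + 2*500*9 + 20 = 9040
step 3: join B via hash
    card(P join B) = 1000*20/(2) = 10000
    cost = 9040 + 2*20*5 + 1000 = 10240
step 4: join A via nl
    card(P join A) = 10000*250/(50) = 50000
    cost = 10240 + 10000*250 = 2510240

2510240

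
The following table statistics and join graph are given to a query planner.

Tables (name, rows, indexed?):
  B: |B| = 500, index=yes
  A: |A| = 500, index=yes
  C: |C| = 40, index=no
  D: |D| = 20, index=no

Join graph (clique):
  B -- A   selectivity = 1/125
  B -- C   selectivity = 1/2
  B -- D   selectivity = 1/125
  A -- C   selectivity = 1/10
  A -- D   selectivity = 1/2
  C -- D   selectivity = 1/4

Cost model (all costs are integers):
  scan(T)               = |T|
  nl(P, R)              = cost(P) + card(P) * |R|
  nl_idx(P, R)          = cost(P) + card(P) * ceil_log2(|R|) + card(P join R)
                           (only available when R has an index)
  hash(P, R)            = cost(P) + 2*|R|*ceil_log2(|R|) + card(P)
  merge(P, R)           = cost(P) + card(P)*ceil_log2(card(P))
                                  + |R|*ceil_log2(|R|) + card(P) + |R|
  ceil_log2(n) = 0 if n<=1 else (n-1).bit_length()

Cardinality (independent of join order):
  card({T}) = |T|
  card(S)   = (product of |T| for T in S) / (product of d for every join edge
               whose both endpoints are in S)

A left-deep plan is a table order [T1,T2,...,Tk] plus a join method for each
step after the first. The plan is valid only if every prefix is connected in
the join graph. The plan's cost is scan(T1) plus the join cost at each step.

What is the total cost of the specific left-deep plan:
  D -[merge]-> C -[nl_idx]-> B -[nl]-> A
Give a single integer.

step 1: scan D: cost=20, card=20
step 2: join C via merge
    card(P join C) = 20*40/(4) = 200
    cost = 20 + 20*5 + 40*6 + 20 + 40 = 420
step 3: join B via nl_idx
    card(P join B) = 200*500/(2*125) = 400
    cost = 420 + 200*9 + 400 = 2620
step 4: join A via nl
    card(P join A) = 400*500/(125*10*2) = 80
    cost = 2620 + 400*500 = 202620

202620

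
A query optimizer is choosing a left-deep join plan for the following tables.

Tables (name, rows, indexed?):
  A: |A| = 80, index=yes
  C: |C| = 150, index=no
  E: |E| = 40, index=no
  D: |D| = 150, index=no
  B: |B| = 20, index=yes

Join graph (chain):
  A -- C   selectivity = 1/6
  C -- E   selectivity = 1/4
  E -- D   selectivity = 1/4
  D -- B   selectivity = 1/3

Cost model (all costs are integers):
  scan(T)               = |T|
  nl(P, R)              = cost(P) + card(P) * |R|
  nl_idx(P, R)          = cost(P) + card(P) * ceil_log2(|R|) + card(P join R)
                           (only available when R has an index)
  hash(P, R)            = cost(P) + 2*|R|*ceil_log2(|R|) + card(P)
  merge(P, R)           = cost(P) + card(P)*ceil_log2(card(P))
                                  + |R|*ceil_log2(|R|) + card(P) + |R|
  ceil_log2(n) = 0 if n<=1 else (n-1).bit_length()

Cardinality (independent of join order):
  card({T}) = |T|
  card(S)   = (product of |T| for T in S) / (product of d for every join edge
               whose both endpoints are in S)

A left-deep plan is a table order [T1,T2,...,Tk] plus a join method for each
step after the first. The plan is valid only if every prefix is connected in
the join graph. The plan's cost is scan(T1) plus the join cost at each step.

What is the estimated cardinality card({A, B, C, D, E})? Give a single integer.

Tables in S: A(80), B(20), C(150), D(150), E(40)
Edges inside S: A-C(d=6), C-E(d=4), E-D(d=4), D-B(d=3)
numerator = 80 * 20 * 150 * 150 * 40 = 1440000000
denominator = 6 * 4 * 4 * 3 = 288
card(S) = 1440000000 / 288 = 5000000

5000000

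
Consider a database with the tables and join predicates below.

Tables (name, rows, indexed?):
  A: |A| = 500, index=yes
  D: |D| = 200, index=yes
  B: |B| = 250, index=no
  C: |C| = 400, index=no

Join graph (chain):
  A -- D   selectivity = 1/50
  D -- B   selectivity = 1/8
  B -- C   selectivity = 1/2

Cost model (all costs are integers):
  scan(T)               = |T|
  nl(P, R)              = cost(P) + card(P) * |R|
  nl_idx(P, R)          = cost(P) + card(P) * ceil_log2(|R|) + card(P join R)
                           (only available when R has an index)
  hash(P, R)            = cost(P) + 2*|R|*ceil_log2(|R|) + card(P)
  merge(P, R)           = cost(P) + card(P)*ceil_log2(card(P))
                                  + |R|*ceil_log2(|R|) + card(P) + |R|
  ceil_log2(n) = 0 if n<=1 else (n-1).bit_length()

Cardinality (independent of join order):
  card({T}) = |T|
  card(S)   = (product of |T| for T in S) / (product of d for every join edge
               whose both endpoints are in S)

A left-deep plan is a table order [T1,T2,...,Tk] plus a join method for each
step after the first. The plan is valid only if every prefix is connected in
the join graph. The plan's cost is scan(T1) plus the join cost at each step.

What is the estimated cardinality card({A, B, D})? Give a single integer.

Tables in S: A(500), B(250), D(200)
Edges inside S: A-D(d=50), D-B(d=8)
numerator = 500 * 250 * 200 = 25000000
denominator = 50 * 8 = 400
card(S) = 25000000 / 400 = 62500

62500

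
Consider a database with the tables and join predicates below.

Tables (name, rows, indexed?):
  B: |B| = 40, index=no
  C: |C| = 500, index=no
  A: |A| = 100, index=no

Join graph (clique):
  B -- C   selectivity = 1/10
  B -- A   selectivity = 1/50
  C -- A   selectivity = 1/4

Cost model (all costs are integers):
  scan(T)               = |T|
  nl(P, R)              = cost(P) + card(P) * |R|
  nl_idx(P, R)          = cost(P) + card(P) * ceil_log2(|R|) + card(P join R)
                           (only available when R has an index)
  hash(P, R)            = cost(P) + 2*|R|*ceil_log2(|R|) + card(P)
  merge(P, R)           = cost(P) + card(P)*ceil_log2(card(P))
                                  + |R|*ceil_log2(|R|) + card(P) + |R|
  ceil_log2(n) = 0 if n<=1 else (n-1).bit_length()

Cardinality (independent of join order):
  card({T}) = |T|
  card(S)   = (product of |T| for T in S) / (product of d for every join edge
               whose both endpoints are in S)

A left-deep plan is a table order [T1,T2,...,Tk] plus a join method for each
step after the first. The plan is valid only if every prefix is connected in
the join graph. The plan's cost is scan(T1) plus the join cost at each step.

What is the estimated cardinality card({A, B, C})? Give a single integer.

1000

Tables in S: A(100), B(40), C(500)
Edges inside S: B-C(d=10), B-A(d=50), C-A(d=4)
numerator = 100 * 40 * 500 = 2000000
denominator = 10 * 50 * 4 = 2000
card(S) = 2000000 / 2000 = 1000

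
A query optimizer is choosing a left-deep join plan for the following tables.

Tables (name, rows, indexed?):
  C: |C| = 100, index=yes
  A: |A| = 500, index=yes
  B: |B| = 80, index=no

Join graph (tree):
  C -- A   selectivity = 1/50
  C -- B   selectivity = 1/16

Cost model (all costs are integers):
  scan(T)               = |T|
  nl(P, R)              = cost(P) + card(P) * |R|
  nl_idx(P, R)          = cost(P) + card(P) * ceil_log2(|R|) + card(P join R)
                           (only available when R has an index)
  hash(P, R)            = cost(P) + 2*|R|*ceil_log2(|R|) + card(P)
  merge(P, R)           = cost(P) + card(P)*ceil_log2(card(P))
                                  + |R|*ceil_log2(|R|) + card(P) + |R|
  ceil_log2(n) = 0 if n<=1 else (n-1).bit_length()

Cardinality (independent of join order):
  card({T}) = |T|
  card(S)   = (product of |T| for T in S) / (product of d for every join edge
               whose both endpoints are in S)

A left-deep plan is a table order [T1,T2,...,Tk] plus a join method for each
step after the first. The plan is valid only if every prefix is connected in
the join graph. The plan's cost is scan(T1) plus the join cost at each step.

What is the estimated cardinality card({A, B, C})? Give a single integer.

5000

Tables in S: A(500), B(80), C(100)
Edges inside S: C-A(d=50), C-B(d=16)
numerator = 500 * 80 * 100 = 4000000
denominator = 50 * 16 = 800
card(S) = 4000000 / 800 = 5000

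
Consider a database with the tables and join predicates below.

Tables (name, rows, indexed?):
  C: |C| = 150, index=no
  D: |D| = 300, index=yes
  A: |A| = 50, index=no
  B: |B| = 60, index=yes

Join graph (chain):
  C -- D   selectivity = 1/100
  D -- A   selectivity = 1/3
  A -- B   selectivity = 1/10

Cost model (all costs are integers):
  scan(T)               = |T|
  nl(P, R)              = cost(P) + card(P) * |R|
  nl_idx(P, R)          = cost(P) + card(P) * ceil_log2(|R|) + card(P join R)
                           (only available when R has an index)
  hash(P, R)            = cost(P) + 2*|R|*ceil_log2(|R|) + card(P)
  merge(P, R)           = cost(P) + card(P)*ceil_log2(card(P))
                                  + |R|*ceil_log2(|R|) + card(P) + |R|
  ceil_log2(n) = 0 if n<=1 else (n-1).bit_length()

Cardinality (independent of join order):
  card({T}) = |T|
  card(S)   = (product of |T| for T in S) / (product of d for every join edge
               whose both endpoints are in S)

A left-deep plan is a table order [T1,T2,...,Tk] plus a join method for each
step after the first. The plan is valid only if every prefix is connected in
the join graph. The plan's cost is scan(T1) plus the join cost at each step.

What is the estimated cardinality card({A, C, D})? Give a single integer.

7500

Tables in S: A(50), C(150), D(300)
Edges inside S: C-D(d=100), D-A(d=3)
numerator = 50 * 150 * 300 = 2250000
denominator = 100 * 3 = 300
card(S) = 2250000 / 300 = 7500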